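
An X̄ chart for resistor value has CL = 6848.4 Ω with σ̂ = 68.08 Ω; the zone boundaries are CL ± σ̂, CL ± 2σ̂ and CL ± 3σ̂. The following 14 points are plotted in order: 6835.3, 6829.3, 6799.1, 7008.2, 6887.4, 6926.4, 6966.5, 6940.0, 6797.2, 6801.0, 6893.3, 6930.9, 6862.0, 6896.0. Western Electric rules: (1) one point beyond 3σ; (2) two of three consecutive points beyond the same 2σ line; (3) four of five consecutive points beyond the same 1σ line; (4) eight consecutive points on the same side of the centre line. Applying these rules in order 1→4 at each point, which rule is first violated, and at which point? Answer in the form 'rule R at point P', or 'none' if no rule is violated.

rule 3 at point 8

Zone of each point (C = within 1σ̂, B = 1σ̂–2σ̂, A = 2σ̂–3σ̂, * = beyond 3σ̂; sign = side of CL): 1:-C, 2:-C, 3:-C, 4:+A, 5:+C, 6:+B, 7:+B, 8:+B, 9:-C, 10:-C, 11:+C, 12:+B, 13:+C, 14:+C
Rule 3 (four of five consecutive points beyond the same 1σ limit) is satisfied at point 8.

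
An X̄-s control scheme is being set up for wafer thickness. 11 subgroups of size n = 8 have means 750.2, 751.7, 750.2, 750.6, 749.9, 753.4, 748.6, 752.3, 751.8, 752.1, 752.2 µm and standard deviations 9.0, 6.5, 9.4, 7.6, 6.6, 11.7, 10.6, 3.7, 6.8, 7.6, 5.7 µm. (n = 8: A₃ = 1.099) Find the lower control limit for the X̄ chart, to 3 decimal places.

742.670

X̄̄ = (750.2 + 751.7 + 750.2 + 750.6 + 749.9 + 753.4 + 748.6 + 752.3 + 751.8 + 752.1 + 752.2) / 11 = 751.1818
s̄ = (9.0 + 6.5 + 9.4 + 7.6 + 6.6 + 11.7 + 10.6 + 3.7 + 6.8 + 7.6 + 5.7) / 11 = 7.7455
LCL = X̄̄ − A₃·s̄ = 751.1818 − 1.099 × 7.7455 = 742.6696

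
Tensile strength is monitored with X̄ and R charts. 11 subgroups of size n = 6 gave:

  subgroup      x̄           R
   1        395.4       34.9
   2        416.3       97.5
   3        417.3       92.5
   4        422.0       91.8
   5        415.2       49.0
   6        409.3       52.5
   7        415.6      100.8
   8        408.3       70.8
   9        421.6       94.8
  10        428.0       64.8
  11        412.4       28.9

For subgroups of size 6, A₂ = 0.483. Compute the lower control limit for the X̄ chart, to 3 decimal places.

380.498

X̄̄ = (395.4 + 416.3 + 417.3 + 422.0 + 415.2 + 409.3 + 415.6 + 408.3 + 421.6 + 428.0 + 412.4) / 11 = 4561.4000 / 11 = 414.6727
R̄ = (34.9 + 97.5 + 92.5 + 91.8 + 49.0 + 52.5 + 100.8 + 70.8 + 94.8 + 64.8 + 28.9) / 11 = 778.3000 / 11 = 70.7545
LCL = X̄̄ − A₂·R̄ = 414.6727 − 0.483 × 70.7545 = 380.4983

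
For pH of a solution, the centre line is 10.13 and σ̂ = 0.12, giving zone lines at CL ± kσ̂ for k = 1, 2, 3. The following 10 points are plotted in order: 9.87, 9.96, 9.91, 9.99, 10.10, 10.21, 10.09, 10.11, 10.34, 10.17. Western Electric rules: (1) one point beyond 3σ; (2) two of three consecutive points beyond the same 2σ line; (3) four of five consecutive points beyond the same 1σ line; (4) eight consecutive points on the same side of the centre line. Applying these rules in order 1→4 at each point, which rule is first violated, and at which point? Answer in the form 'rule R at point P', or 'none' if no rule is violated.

rule 3 at point 4

Zone of each point (C = within 1σ̂, B = 1σ̂–2σ̂, A = 2σ̂–3σ̂, * = beyond 3σ̂; sign = side of CL): 1:-A, 2:-B, 3:-B, 4:-B, 5:-C, 6:+C, 7:-C, 8:-C, 9:+B, 10:+C
Rule 3 (four of five consecutive points beyond the same 1σ limit) is satisfied at point 4.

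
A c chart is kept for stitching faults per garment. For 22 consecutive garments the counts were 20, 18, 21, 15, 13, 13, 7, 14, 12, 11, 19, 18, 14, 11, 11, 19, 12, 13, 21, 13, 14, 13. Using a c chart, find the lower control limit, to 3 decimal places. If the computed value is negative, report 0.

3.159

c̄ = (20 + 18 + 21 + 15 + 13 + 13 + 7 + 14 + 12 + 11 + 19 + 18 + 14 + 11 + 11 + 19 + 12 + 13 + 21 + 13 + 14 + 13) / 22 = 322 / 22 = 14.6364
LCL = c̄ − 3√c̄ = 14.6364 − 3 × 3.8258 = 3.1591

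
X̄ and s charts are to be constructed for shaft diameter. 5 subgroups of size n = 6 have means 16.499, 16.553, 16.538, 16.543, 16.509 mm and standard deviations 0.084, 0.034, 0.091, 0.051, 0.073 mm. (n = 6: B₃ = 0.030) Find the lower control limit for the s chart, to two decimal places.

s̄ = (0.084 + 0.034 + 0.091 + 0.051 + 0.073) / 5 = 0.0666
LCL_s = B₃·s̄ = 0.030 × 0.0666 = 0.0020

0.00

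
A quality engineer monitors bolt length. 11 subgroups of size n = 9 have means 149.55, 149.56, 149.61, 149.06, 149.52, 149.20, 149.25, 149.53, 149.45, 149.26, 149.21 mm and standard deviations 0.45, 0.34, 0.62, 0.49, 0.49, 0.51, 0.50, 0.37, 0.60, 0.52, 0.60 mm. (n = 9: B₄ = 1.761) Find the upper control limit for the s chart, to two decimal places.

s̄ = (0.45 + 0.34 + 0.62 + 0.49 + 0.49 + 0.51 + 0.50 + 0.37 + 0.60 + 0.52 + 0.60) / 11 = 0.4991
UCL_s = B₄·s̄ = 1.761 × 0.4991 = 0.8789

0.88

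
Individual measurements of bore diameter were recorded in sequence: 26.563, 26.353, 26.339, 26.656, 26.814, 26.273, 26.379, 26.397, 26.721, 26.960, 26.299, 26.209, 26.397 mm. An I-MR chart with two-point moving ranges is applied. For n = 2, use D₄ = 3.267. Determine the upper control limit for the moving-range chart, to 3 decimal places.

Moving ranges: 0.210, 0.014, 0.317, 0.158, 0.541, 0.106, 0.018, 0.324, 0.239, 0.661, 0.090, 0.188; M̄R̄ = 2.8660 / 12 = 0.2388
UCL_MR = D₄·M̄R̄ = 3.267 × 0.2388 = 0.7803

0.780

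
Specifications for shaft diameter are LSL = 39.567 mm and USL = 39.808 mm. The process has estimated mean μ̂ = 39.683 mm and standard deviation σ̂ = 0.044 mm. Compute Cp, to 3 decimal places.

0.913

Cp = (USL − LSL) / (6σ̂) = (39.808 − 39.567) / (6 × 0.044) = 0.2410 / 0.2640 = 0.9129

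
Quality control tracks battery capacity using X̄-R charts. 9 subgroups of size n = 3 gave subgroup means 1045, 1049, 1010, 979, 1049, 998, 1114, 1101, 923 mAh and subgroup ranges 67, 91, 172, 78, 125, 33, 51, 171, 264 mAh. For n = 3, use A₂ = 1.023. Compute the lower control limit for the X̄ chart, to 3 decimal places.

X̄̄ = (1045 + 1049 + 1010 + 979 + 1049 + 998 + 1114 + 1101 + 923) / 9 = 9268.0000 / 9 = 1029.7778
R̄ = (67 + 91 + 172 + 78 + 125 + 33 + 51 + 171 + 264) / 9 = 1052.0000 / 9 = 116.8889
LCL = X̄̄ − A₂·R̄ = 1029.7778 − 1.023 × 116.8889 = 910.2004

910.200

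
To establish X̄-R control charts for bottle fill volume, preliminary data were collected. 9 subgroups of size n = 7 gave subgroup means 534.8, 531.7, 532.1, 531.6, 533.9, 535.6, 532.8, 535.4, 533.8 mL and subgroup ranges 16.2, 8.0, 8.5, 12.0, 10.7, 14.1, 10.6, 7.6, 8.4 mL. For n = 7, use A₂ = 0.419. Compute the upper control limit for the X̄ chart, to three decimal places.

X̄̄ = (534.8 + 531.7 + 532.1 + 531.6 + 533.9 + 535.6 + 532.8 + 535.4 + 533.8) / 9 = 4801.7000 / 9 = 533.5222
R̄ = (16.2 + 8.0 + 8.5 + 12.0 + 10.7 + 14.1 + 10.6 + 7.6 + 8.4) / 9 = 96.1000 / 9 = 10.6778
UCL = X̄̄ + A₂·R̄ = 533.5222 + 0.419 × 10.6778 = 537.9962

537.996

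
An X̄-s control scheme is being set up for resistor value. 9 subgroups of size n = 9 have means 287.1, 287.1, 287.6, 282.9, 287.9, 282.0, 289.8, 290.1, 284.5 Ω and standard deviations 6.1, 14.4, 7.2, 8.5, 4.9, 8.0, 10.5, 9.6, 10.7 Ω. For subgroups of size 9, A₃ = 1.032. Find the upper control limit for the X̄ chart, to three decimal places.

295.717

X̄̄ = (287.1 + 287.1 + 287.6 + 282.9 + 287.9 + 282.0 + 289.8 + 290.1 + 284.5) / 9 = 286.5556
s̄ = (6.1 + 14.4 + 7.2 + 8.5 + 4.9 + 8.0 + 10.5 + 9.6 + 10.7) / 9 = 8.8778
UCL = X̄̄ + A₃·s̄ = 286.5556 + 1.032 × 8.8778 = 295.7174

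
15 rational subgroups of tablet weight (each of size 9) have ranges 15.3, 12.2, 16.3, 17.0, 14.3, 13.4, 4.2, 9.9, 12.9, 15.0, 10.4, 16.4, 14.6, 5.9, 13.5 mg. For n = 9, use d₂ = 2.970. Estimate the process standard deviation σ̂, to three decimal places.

4.294

R̄ = (15.3 + 12.2 + 16.3 + 17.0 + 14.3 + 13.4 + 4.2 + 9.9 + 12.9 + 15.0 + 10.4 + 16.4 + 14.6 + 5.9 + 13.5) / 15 = 12.7533
σ̂ = R̄ / d₂ = 12.7533 / 2.970 = 4.2941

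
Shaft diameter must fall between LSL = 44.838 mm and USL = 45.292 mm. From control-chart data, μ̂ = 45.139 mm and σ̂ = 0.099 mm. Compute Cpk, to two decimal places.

Cpu = (USL − μ̂) / (3σ̂) = (45.292 − 45.139) / (3 × 0.099) = 0.5152; Cpl = (μ̂ − LSL) / (3σ̂) = (45.139 − 44.838) / (3 × 0.099) = 1.0135; Cpk = min(Cpu, Cpl) = 0.5152

0.52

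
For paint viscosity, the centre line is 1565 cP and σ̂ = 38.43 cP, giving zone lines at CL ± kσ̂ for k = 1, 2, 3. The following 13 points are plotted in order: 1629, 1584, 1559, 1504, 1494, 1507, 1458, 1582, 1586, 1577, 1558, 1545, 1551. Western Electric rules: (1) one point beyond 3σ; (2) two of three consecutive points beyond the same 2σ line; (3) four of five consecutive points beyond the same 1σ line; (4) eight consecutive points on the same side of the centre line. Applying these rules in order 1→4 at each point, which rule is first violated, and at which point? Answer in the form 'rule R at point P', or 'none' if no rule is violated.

Zone of each point (C = within 1σ̂, B = 1σ̂–2σ̂, A = 2σ̂–3σ̂, * = beyond 3σ̂; sign = side of CL): 1:+B, 2:+C, 3:-C, 4:-B, 5:-B, 6:-B, 7:-A, 8:+C, 9:+C, 10:+C, 11:-C, 12:-C, 13:-C
Rule 3 (four of five consecutive points beyond the same 1σ limit) is satisfied at point 7.

rule 3 at point 7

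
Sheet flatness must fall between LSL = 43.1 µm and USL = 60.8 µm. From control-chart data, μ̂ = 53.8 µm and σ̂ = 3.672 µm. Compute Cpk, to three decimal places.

0.635

Cpu = (USL − μ̂) / (3σ̂) = (60.8 − 53.8) / (3 × 3.672) = 0.6354; Cpl = (μ̂ − LSL) / (3σ̂) = (53.8 − 43.1) / (3 × 3.672) = 0.9713; Cpk = min(Cpu, Cpl) = 0.6354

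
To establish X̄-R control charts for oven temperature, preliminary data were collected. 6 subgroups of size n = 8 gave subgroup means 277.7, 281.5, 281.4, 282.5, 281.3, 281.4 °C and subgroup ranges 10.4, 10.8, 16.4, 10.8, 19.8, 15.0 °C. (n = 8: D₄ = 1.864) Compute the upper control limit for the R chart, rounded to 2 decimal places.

R̄ = (10.4 + 10.8 + 16.4 + 10.8 + 19.8 + 15.0) / 6 = 83.2000 / 6 = 13.8667
UCL_R = D₄·R̄ = 1.864 × 13.8667 = 25.8475

25.85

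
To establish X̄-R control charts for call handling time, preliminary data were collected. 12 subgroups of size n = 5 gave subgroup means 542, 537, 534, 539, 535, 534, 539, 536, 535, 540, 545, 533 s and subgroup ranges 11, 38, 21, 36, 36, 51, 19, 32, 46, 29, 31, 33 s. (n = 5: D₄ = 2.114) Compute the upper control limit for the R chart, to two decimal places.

R̄ = (11 + 38 + 21 + 36 + 36 + 51 + 19 + 32 + 46 + 29 + 31 + 33) / 12 = 383.0000 / 12 = 31.9167
UCL_R = D₄·R̄ = 2.114 × 31.9167 = 67.4718

67.47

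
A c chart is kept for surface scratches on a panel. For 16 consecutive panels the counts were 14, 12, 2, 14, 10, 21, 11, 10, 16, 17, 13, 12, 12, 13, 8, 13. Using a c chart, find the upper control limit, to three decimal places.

c̄ = (14 + 12 + 2 + 14 + 10 + 21 + 11 + 10 + 16 + 17 + 13 + 12 + 12 + 13 + 8 + 13) / 16 = 198 / 16 = 12.3750
UCL = c̄ + 3√c̄ = 12.3750 + 3 × √12.3750 = 12.3750 + 3 × 3.5178 = 22.9284

22.928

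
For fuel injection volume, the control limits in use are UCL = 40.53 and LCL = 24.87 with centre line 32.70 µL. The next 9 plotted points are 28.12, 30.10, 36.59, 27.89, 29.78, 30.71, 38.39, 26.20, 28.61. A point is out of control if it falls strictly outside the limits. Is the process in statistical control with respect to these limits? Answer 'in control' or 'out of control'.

All 9 points lie within [24.87, 40.53].

in control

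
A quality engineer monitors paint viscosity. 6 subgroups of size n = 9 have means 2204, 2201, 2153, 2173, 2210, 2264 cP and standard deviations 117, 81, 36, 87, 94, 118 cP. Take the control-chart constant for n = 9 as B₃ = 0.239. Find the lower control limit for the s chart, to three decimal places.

s̄ = (117 + 81 + 36 + 87 + 94 + 118) / 6 = 88.8333
LCL_s = B₃·s̄ = 0.239 × 88.8333 = 21.2312

21.231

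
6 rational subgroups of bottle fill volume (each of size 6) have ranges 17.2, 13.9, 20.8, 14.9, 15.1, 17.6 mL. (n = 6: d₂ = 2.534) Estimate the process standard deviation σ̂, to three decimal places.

R̄ = (17.2 + 13.9 + 20.8 + 14.9 + 15.1 + 17.6) / 6 = 16.5833
σ̂ = R̄ / d₂ = 16.5833 / 2.534 = 6.5443

6.544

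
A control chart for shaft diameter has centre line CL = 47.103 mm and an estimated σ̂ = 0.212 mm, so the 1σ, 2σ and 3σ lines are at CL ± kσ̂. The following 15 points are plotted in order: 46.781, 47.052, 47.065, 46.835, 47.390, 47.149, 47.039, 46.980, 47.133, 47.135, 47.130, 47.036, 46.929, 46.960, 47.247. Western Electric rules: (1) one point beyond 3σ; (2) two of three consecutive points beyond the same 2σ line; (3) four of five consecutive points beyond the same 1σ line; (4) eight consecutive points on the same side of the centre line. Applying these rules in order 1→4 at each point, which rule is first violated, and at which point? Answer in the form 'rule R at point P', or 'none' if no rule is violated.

none

Zone of each point (C = within 1σ̂, B = 1σ̂–2σ̂, A = 2σ̂–3σ̂, * = beyond 3σ̂; sign = side of CL): 1:-B, 2:-C, 3:-C, 4:-B, 5:+B, 6:+C, 7:-C, 8:-C, 9:+C, 10:+C, 11:+C, 12:-C, 13:-C, 14:-C, 15:+C
No rule fires across all 15 points.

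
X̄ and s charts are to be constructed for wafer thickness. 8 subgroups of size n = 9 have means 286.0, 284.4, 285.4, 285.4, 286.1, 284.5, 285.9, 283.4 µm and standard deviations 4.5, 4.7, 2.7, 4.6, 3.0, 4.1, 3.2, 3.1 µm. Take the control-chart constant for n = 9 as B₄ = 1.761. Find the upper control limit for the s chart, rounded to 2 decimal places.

6.58

s̄ = (4.5 + 4.7 + 2.7 + 4.6 + 3.0 + 4.1 + 3.2 + 3.1) / 8 = 3.7375
UCL_s = B₄·s̄ = 1.761 × 3.7375 = 6.5817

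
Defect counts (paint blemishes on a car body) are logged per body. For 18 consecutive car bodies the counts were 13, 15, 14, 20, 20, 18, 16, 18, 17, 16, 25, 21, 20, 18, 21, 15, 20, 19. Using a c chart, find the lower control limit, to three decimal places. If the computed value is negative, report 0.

5.344

c̄ = (13 + 15 + 14 + 20 + 20 + 18 + 16 + 18 + 17 + 16 + 25 + 21 + 20 + 18 + 21 + 15 + 20 + 19) / 18 = 326 / 18 = 18.1111
LCL = c̄ − 3√c̄ = 18.1111 − 3 × 4.2557 = 5.3440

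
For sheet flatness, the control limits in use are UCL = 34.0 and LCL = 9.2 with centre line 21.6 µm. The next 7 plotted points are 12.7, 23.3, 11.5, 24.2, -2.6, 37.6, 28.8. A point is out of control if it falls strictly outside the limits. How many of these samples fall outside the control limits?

2

Compare each point to [9.2, 34.0]: sample 5 = -2.6 < LCL; sample 6 = 37.6 > UCL.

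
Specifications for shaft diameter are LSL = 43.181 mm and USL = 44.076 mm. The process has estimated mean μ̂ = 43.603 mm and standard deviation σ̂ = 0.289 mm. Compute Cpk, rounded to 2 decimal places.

0.49

Cpu = (USL − μ̂) / (3σ̂) = (44.076 − 43.603) / (3 × 0.289) = 0.5456; Cpl = (μ̂ − LSL) / (3σ̂) = (43.603 − 43.181) / (3 × 0.289) = 0.4867; Cpk = min(Cpu, Cpl) = 0.4867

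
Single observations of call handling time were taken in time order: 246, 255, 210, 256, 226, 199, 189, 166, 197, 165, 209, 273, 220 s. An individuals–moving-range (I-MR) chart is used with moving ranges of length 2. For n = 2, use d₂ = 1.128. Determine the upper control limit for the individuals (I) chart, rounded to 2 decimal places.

X̄ = (246 + 255 + 210 + 256 + 226 + 199 + 189 + 166 + 197 + 165 + 209 + 273 + 220) / 13 = 216.2308
Moving ranges: 9, 45, 46, 30, 27, 10, 23, 31, 32, 44, 64, 53; M̄R̄ = 414.0000 / 12 = 34.5000
UCL = X̄ + 3·M̄R̄/d₂ = 216.2308 + 3 × 34.5000 / 1.128 = 307.9861

307.99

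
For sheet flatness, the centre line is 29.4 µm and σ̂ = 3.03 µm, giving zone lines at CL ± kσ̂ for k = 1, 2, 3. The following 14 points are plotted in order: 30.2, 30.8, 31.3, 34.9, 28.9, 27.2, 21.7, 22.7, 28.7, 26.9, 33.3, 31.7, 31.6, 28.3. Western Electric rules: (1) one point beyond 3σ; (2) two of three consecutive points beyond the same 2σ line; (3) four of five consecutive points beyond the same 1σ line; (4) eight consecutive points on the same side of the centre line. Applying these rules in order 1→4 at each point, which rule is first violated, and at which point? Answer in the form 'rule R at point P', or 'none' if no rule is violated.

rule 2 at point 8

Zone of each point (C = within 1σ̂, B = 1σ̂–2σ̂, A = 2σ̂–3σ̂, * = beyond 3σ̂; sign = side of CL): 1:+C, 2:+C, 3:+C, 4:+B, 5:-C, 6:-C, 7:-A, 8:-A, 9:-C, 10:-C, 11:+B, 12:+C, 13:+C, 14:-C
Rule 2 (two of three consecutive points beyond the same 2σ limit) is satisfied at point 8.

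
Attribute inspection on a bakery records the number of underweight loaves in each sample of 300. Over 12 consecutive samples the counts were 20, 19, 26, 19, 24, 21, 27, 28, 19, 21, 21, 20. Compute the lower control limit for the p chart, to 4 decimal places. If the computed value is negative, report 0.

0.0284

p̄ = Σdᵢ / (k·n) = 265 / (12 × 300) = 0.07361
LCL = p̄ − 3·√(p̄(1−p̄)/n) = 0.07361 − 3 × 0.01508 = 0.02838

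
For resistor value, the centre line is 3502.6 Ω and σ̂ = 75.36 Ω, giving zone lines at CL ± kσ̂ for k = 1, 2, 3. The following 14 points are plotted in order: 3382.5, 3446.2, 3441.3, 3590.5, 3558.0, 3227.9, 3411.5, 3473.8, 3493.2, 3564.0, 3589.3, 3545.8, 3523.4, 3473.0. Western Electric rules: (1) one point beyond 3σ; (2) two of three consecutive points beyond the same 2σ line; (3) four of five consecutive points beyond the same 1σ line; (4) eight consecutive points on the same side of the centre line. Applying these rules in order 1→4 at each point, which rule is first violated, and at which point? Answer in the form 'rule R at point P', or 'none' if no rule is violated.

Zone of each point (C = within 1σ̂, B = 1σ̂–2σ̂, A = 2σ̂–3σ̂, * = beyond 3σ̂; sign = side of CL): 1:-B, 2:-C, 3:-C, 4:+B, 5:+C, 6:-*, 7:-B, 8:-C, 9:-C, 10:+C, 11:+B, 12:+C, 13:+C, 14:-C
Rule 1 (one point beyond the 3σ limits) is satisfied at point 6.

rule 1 at point 6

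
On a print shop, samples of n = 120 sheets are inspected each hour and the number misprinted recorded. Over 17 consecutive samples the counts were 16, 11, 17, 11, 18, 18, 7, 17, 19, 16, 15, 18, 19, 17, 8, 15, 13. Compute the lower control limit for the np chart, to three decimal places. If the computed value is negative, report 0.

p̄ = Σdᵢ / (k·n) = 255 / (17 × 120) = 0.12500
LCL = np̄ − 3·√(np̄(1−p̄)) = 15.0000 − 3 × 3.6228 = 4.1315

4.131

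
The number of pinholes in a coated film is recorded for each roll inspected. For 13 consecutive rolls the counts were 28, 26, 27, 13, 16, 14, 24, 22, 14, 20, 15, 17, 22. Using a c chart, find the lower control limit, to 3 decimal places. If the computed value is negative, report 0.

c̄ = (28 + 26 + 27 + 13 + 16 + 14 + 24 + 22 + 14 + 20 + 15 + 17 + 22) / 13 = 258 / 13 = 19.8462
LCL = c̄ − 3√c̄ = 19.8462 − 3 × 4.4549 = 6.4814

6.481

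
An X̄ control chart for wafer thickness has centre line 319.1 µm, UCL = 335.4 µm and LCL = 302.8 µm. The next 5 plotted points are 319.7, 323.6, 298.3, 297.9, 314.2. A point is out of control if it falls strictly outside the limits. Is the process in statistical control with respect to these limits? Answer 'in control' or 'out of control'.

Compare each point to [302.8, 335.4]: sample 3 = 298.3 < LCL; sample 4 = 297.9 < LCL.

out of control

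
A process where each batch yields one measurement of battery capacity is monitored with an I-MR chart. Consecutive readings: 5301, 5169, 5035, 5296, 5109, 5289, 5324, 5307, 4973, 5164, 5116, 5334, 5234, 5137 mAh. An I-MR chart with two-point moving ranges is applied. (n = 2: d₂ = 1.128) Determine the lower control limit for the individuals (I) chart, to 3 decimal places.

X̄ = (5301 + 5169 + 5035 + 5296 + 5109 + 5289 + 5324 + 5307 + 4973 + 5164 + 5116 + 5334 + 5234 + 5137) / 14 = 5199.1429
Moving ranges: 132, 134, 261, 187, 180, 35, 17, 334, 191, 48, 218, 100, 97; M̄R̄ = 1934.0000 / 13 = 148.7692
LCL = X̄ − 3·M̄R̄/d₂ = 5199.1429 − 3 × 148.7692 / 1.128 = 4803.4800

4803.480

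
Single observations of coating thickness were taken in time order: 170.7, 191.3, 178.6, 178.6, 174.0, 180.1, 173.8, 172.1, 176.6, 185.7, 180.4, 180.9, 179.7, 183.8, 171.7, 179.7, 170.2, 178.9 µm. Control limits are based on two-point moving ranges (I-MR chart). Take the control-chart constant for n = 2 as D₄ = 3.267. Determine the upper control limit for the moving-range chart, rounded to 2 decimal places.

22.10

Moving ranges: 20.6, 12.7, 0.0, 4.6, 6.1, 6.3, 1.7, 4.5, 9.1, 5.3, 0.5, 1.2, 4.1, 12.1, 8.0, 9.5, 8.7; M̄R̄ = 115.0000 / 17 = 6.7647
UCL_MR = D₄·M̄R̄ = 3.267 × 6.7647 = 22.1003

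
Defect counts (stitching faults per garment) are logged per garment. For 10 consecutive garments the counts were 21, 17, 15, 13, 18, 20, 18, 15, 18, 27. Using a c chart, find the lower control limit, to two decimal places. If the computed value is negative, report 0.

5.40

c̄ = (21 + 17 + 15 + 13 + 18 + 20 + 18 + 15 + 18 + 27) / 10 = 182 / 10 = 18.2000
LCL = c̄ − 3√c̄ = 18.2000 − 3 × 4.2661 = 5.4016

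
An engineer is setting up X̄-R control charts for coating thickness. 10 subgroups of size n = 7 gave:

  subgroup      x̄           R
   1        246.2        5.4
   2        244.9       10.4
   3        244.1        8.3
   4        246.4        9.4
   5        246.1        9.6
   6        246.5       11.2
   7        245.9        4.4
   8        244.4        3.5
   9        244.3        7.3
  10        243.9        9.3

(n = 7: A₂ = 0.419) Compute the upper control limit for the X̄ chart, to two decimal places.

X̄̄ = (246.2 + 244.9 + 244.1 + 246.4 + 246.1 + 246.5 + 245.9 + 244.4 + 244.3 + 243.9) / 10 = 2452.7000 / 10 = 245.2700
R̄ = (5.4 + 10.4 + 8.3 + 9.4 + 9.6 + 11.2 + 4.4 + 3.5 + 7.3 + 9.3) / 10 = 78.8000 / 10 = 7.8800
UCL = X̄̄ + A₂·R̄ = 245.2700 + 0.419 × 7.8800 = 248.5717

248.57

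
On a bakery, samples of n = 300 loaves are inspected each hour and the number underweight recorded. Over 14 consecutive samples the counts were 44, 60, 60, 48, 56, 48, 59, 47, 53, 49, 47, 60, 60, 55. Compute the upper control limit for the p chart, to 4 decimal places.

p̄ = Σdᵢ / (k·n) = 746 / (14 × 300) = 0.17762
UCL = p̄ + 3·√(p̄(1−p̄)/n) = 0.17762 + 3 × √(0.17762×0.82238/300) = 0.17762 + 3 × 0.02207 = 0.24382

0.2438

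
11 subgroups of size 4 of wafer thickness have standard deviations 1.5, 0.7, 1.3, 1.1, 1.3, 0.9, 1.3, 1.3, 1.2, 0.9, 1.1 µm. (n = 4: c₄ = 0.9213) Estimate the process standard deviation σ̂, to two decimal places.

1.24

s̄ = (1.5 + 0.7 + 1.3 + 1.1 + 1.3 + 0.9 + 1.3 + 1.3 + 1.2 + 0.9 + 1.1) / 11 = 1.1455
σ̂ = s̄ / c₄ = 1.1455 / 0.9213 = 1.2433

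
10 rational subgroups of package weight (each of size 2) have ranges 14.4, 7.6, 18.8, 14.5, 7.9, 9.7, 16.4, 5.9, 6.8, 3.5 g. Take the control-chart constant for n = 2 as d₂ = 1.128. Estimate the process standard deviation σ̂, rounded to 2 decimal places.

R̄ = (14.4 + 7.6 + 18.8 + 14.5 + 7.9 + 9.7 + 16.4 + 5.9 + 6.8 + 3.5) / 10 = 10.5500
σ̂ = R̄ / d₂ = 10.5500 / 1.128 = 9.3528

9.35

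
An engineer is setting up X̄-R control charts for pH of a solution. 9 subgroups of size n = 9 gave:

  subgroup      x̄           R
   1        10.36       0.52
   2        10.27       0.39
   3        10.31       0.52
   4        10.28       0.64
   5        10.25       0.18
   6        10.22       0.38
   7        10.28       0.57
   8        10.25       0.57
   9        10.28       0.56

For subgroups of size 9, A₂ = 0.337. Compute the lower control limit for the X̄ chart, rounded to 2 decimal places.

10.12

X̄̄ = (10.36 + 10.27 + 10.31 + 10.28 + 10.25 + 10.22 + 10.28 + 10.25 + 10.28) / 9 = 92.5000 / 9 = 10.2778
R̄ = (0.52 + 0.39 + 0.52 + 0.64 + 0.18 + 0.38 + 0.57 + 0.57 + 0.56) / 9 = 4.3300 / 9 = 0.4811
LCL = X̄̄ − A₂·R̄ = 10.2778 − 0.337 × 0.4811 = 10.1156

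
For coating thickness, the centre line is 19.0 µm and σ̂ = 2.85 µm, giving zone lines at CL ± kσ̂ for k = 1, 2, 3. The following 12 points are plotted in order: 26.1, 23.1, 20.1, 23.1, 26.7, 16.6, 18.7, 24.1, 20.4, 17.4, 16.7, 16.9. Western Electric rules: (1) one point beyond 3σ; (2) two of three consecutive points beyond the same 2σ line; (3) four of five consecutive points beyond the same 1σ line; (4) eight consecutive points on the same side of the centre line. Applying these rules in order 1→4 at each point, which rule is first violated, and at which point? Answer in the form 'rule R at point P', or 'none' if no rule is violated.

Zone of each point (C = within 1σ̂, B = 1σ̂–2σ̂, A = 2σ̂–3σ̂, * = beyond 3σ̂; sign = side of CL): 1:+A, 2:+B, 3:+C, 4:+B, 5:+A, 6:-C, 7:-C, 8:+B, 9:+C, 10:-C, 11:-C, 12:-C
Rule 3 (four of five consecutive points beyond the same 1σ limit) is satisfied at point 5.

rule 3 at point 5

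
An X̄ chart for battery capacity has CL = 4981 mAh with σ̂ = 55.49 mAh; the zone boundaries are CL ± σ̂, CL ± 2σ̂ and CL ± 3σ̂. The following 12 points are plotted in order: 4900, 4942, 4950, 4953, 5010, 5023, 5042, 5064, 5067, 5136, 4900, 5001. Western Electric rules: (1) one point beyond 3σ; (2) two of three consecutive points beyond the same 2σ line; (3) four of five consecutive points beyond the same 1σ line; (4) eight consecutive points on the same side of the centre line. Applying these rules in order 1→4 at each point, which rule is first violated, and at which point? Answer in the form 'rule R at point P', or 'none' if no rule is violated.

rule 3 at point 10

Zone of each point (C = within 1σ̂, B = 1σ̂–2σ̂, A = 2σ̂–3σ̂, * = beyond 3σ̂; sign = side of CL): 1:-B, 2:-C, 3:-C, 4:-C, 5:+C, 6:+C, 7:+B, 8:+B, 9:+B, 10:+A, 11:-B, 12:+C
Rule 3 (four of five consecutive points beyond the same 1σ limit) is satisfied at point 10.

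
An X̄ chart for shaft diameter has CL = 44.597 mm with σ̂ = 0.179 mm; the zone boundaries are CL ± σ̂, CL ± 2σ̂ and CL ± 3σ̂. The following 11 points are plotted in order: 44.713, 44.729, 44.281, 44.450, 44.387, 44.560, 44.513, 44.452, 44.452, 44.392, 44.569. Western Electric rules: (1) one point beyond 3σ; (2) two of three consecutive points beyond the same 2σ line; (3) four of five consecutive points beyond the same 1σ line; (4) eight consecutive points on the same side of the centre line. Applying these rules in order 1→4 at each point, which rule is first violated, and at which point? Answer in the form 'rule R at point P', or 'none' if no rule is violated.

Zone of each point (C = within 1σ̂, B = 1σ̂–2σ̂, A = 2σ̂–3σ̂, * = beyond 3σ̂; sign = side of CL): 1:+C, 2:+C, 3:-B, 4:-C, 5:-B, 6:-C, 7:-C, 8:-C, 9:-C, 10:-B, 11:-C
Rule 4 (eight consecutive points on the same side of the centre line) is satisfied at point 10.

rule 4 at point 10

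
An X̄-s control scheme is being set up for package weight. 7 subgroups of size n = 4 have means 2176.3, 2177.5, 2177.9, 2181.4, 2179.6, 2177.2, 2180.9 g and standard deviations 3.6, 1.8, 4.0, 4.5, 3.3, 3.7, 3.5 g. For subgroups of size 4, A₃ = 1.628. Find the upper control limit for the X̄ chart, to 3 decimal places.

X̄̄ = (2176.3 + 2177.5 + 2177.9 + 2181.4 + 2179.6 + 2177.2 + 2180.9) / 7 = 2178.6857
s̄ = (3.6 + 1.8 + 4.0 + 4.5 + 3.3 + 3.7 + 3.5) / 7 = 3.4857
UCL = X̄̄ + A₃·s̄ = 2178.6857 + 1.628 × 3.4857 = 2184.3605

2184.360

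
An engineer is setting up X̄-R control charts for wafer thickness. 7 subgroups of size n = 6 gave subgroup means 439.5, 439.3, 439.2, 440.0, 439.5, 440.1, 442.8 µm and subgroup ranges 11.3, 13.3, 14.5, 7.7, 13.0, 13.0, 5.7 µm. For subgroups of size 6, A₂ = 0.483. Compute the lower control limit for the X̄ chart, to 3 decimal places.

434.641

X̄̄ = (439.5 + 439.3 + 439.2 + 440.0 + 439.5 + 440.1 + 442.8) / 7 = 3080.4000 / 7 = 440.0571
R̄ = (11.3 + 13.3 + 14.5 + 7.7 + 13.0 + 13.0 + 5.7) / 7 = 78.5000 / 7 = 11.2143
LCL = X̄̄ − A₂·R̄ = 440.0571 − 0.483 × 11.2143 = 434.6406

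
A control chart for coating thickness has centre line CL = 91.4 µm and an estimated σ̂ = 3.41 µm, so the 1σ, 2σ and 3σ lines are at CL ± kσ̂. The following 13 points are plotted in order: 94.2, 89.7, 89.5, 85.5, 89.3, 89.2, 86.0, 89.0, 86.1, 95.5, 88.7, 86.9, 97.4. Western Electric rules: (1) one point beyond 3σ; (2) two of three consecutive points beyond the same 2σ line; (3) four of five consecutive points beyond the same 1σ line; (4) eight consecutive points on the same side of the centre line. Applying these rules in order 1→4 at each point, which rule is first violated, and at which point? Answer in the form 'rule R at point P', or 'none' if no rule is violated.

Zone of each point (C = within 1σ̂, B = 1σ̂–2σ̂, A = 2σ̂–3σ̂, * = beyond 3σ̂; sign = side of CL): 1:+C, 2:-C, 3:-C, 4:-B, 5:-C, 6:-C, 7:-B, 8:-C, 9:-B, 10:+B, 11:-C, 12:-B, 13:+B
Rule 4 (eight consecutive points on the same side of the centre line) is satisfied at point 9.

rule 4 at point 9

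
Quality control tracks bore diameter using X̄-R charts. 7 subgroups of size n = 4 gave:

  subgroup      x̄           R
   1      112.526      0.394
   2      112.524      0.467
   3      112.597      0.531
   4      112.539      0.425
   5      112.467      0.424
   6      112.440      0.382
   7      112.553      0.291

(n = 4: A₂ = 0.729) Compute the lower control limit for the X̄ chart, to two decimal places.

X̄̄ = (112.526 + 112.524 + 112.597 + 112.539 + 112.467 + 112.440 + 112.553) / 7 = 787.6460 / 7 = 112.5209
R̄ = (0.394 + 0.467 + 0.531 + 0.425 + 0.424 + 0.382 + 0.291) / 7 = 2.9140 / 7 = 0.4163
LCL = X̄̄ − A₂·R̄ = 112.5209 − 0.729 × 0.4163 = 112.2174

112.22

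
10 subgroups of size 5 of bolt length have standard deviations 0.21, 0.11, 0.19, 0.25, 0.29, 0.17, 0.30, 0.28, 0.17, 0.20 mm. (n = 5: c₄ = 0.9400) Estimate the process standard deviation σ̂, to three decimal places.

0.231

s̄ = (0.21 + 0.11 + 0.19 + 0.25 + 0.29 + 0.17 + 0.30 + 0.28 + 0.17 + 0.20) / 10 = 0.2170
σ̂ = s̄ / c₄ = 0.2170 / 0.9400 = 0.2309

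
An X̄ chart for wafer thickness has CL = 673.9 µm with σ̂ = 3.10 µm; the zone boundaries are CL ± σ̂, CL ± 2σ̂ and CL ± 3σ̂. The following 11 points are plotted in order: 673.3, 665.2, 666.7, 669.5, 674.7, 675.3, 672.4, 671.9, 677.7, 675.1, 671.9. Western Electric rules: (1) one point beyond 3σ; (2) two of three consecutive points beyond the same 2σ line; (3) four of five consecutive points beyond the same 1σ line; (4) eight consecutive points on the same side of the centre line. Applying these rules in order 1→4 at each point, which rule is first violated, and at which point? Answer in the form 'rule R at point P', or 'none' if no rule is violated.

rule 2 at point 3

Zone of each point (C = within 1σ̂, B = 1σ̂–2σ̂, A = 2σ̂–3σ̂, * = beyond 3σ̂; sign = side of CL): 1:-C, 2:-A, 3:-A, 4:-B, 5:+C, 6:+C, 7:-C, 8:-C, 9:+B, 10:+C, 11:-C
Rule 2 (two of three consecutive points beyond the same 2σ limit) is satisfied at point 3.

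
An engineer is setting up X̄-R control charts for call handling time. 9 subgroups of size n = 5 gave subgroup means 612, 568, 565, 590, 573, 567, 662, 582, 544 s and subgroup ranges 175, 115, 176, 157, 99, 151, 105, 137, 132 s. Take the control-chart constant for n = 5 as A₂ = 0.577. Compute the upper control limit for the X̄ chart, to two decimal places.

X̄̄ = (612 + 568 + 565 + 590 + 573 + 567 + 662 + 582 + 544) / 9 = 5263.0000 / 9 = 584.7778
R̄ = (175 + 115 + 176 + 157 + 99 + 151 + 105 + 137 + 132) / 9 = 1247.0000 / 9 = 138.5556
UCL = X̄̄ + A₂·R̄ = 584.7778 + 0.577 × 138.5556 = 664.7243

664.72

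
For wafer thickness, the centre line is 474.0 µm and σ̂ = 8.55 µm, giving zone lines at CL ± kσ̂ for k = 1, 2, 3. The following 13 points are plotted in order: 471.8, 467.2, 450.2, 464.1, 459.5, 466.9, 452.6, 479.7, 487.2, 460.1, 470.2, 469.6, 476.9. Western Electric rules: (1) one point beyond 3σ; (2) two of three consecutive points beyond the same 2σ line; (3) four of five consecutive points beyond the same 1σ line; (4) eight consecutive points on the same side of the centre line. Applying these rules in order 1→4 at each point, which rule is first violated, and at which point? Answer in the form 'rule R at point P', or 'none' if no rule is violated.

rule 3 at point 7

Zone of each point (C = within 1σ̂, B = 1σ̂–2σ̂, A = 2σ̂–3σ̂, * = beyond 3σ̂; sign = side of CL): 1:-C, 2:-C, 3:-A, 4:-B, 5:-B, 6:-C, 7:-A, 8:+C, 9:+B, 10:-B, 11:-C, 12:-C, 13:+C
Rule 3 (four of five consecutive points beyond the same 1σ limit) is satisfied at point 7.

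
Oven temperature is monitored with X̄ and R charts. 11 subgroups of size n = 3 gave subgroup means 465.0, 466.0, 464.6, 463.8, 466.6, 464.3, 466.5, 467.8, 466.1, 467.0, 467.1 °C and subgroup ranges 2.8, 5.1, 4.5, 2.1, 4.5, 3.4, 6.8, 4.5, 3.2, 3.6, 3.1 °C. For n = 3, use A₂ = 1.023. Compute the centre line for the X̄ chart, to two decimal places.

465.89

X̄̄ = (465.0 + 466.0 + 464.6 + 463.8 + 466.6 + 464.3 + 466.5 + 467.8 + 466.1 + 467.0 + 467.1) / 11 = 5124.8000 / 11 = 465.8909
CL = X̄̄ = 465.8909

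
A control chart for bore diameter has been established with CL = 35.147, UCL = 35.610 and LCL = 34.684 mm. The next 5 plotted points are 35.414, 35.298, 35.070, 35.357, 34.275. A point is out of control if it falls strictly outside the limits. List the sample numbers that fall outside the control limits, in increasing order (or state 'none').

Compare each point to [34.684, 35.610]: sample 5 = 34.275 < LCL.

5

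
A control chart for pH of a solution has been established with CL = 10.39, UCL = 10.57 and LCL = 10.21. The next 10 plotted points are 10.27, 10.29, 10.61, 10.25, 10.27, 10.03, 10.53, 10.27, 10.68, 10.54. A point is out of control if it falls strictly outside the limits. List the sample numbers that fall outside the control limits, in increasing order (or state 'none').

3, 6, 9

Compare each point to [10.21, 10.57]: sample 3 = 10.61 > UCL; sample 6 = 10.03 < LCL; sample 9 = 10.68 > UCL.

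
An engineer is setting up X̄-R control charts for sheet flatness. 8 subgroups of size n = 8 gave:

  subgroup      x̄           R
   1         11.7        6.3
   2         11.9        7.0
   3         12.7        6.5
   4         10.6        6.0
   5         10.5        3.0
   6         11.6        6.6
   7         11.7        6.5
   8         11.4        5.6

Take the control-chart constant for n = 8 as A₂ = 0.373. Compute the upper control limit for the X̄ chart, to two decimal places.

X̄̄ = (11.7 + 11.9 + 12.7 + 10.6 + 10.5 + 11.6 + 11.7 + 11.4) / 8 = 92.1000 / 8 = 11.5125
R̄ = (6.3 + 7.0 + 6.5 + 6.0 + 3.0 + 6.6 + 6.5 + 5.6) / 8 = 47.5000 / 8 = 5.9375
UCL = X̄̄ + A₂·R̄ = 11.5125 + 0.373 × 5.9375 = 13.7272

13.73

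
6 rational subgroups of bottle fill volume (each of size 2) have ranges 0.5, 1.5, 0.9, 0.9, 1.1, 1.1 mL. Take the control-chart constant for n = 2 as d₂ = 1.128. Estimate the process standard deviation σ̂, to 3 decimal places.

R̄ = (0.5 + 1.5 + 0.9 + 0.9 + 1.1 + 1.1) / 6 = 1.0000
σ̂ = R̄ / d₂ = 1.0000 / 1.128 = 0.8865

0.887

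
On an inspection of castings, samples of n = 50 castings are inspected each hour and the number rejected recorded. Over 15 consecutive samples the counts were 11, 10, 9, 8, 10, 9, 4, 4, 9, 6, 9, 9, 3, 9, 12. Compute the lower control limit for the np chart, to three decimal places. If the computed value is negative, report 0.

p̄ = Σdᵢ / (k·n) = 122 / (15 × 50) = 0.16267
LCL = np̄ − 3·√(np̄(1−p̄)) = 8.1333 − 3 × 2.6097 = 0.3044

0.304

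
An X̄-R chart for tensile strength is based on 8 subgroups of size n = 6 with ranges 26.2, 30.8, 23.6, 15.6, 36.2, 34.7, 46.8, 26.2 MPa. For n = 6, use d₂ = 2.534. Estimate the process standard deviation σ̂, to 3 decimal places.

11.844

R̄ = (26.2 + 30.8 + 23.6 + 15.6 + 36.2 + 34.7 + 46.8 + 26.2) / 8 = 30.0125
σ̂ = R̄ / d₂ = 30.0125 / 2.534 = 11.8439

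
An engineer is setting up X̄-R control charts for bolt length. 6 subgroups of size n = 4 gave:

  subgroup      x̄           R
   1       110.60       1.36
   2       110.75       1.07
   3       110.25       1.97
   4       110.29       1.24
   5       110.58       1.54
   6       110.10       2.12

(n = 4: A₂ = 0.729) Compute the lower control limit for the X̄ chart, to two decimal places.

X̄̄ = (110.60 + 110.75 + 110.25 + 110.29 + 110.58 + 110.10) / 6 = 662.5700 / 6 = 110.4283
R̄ = (1.36 + 1.07 + 1.97 + 1.24 + 1.54 + 2.12) / 6 = 9.3000 / 6 = 1.5500
LCL = X̄̄ − A₂·R̄ = 110.4283 − 0.729 × 1.5500 = 109.2984

109.30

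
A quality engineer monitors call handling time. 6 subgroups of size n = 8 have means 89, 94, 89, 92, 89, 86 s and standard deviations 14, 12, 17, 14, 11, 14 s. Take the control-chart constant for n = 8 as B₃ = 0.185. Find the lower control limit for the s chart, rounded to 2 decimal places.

s̄ = (14 + 12 + 17 + 14 + 11 + 14) / 6 = 13.6667
LCL_s = B₃·s̄ = 0.185 × 13.6667 = 2.5283

2.53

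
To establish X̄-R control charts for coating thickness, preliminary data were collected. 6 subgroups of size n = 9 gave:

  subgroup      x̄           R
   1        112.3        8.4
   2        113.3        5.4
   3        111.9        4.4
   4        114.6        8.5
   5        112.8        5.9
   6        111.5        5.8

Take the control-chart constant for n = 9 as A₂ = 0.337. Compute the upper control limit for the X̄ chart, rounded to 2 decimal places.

114.89

X̄̄ = (112.3 + 113.3 + 111.9 + 114.6 + 112.8 + 111.5) / 6 = 676.4000 / 6 = 112.7333
R̄ = (8.4 + 5.4 + 4.4 + 8.5 + 5.9 + 5.8) / 6 = 38.4000 / 6 = 6.4000
UCL = X̄̄ + A₂·R̄ = 112.7333 + 0.337 × 6.4000 = 114.8901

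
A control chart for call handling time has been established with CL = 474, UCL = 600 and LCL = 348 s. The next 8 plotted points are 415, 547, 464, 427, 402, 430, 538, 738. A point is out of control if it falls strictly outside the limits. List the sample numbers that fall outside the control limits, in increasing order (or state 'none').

Compare each point to [348, 600]: sample 8 = 738 > UCL.

8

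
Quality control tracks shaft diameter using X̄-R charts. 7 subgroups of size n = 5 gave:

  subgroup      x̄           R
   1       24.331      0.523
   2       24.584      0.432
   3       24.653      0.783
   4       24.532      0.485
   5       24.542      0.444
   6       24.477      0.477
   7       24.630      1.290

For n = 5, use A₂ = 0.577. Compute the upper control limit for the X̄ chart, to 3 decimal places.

24.901

X̄̄ = (24.331 + 24.584 + 24.653 + 24.532 + 24.542 + 24.477 + 24.630) / 7 = 171.7490 / 7 = 24.5356
R̄ = (0.523 + 0.432 + 0.783 + 0.485 + 0.444 + 0.477 + 1.290) / 7 = 4.4340 / 7 = 0.6334
UCL = X̄̄ + A₂·R̄ = 24.5356 + 0.577 × 0.6334 = 24.9011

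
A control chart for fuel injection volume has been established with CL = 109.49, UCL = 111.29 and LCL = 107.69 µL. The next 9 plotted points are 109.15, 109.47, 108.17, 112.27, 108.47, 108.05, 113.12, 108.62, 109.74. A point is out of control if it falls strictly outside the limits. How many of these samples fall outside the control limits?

2

Compare each point to [107.69, 111.29]: sample 4 = 112.27 > UCL; sample 7 = 113.12 > UCL.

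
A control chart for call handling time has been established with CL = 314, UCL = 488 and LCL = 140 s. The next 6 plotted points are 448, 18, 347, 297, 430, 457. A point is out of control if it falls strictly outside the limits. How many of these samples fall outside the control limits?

Compare each point to [140, 488]: sample 2 = 18 < LCL.

1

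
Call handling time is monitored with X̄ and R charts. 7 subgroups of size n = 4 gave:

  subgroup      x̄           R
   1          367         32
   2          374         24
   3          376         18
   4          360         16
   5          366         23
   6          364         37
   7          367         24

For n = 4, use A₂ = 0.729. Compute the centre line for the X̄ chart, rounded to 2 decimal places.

367.71

X̄̄ = (367 + 374 + 376 + 360 + 366 + 364 + 367) / 7 = 2574.0000 / 7 = 367.7143
CL = X̄̄ = 367.7143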